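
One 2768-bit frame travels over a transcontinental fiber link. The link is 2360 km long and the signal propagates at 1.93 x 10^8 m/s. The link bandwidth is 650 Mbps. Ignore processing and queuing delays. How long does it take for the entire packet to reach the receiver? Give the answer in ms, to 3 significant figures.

Transmission delay = L/R = 2768 / 650000000 = 0.00425846 ms.
Propagation delay = d/s = 2360000 m / 193000000 m/s = 12.228 ms.
Total = 12.2 ms.

12.2 ms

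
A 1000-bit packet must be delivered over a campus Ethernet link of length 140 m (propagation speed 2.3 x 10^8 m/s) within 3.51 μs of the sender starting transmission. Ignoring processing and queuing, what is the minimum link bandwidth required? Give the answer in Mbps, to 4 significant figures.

344.7 Mbps

Propagation delay = 140 / 2.3e+08 = 0.608696 μs.
Transmission budget = 3.51 − 0.608696 = 2.9013 μs.
R ≥ L / t_tx = 1000 bits / 2.9013e-06 s = 344.7 Mbps.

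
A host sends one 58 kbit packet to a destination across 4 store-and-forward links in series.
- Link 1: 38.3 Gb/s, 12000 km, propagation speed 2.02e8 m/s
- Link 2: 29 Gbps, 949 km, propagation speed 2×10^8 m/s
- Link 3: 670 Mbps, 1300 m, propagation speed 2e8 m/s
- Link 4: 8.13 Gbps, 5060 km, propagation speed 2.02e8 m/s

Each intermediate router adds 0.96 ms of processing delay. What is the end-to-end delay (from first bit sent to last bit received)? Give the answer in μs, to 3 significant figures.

92200 μs

L = 58000 bits.
Transmission delays (L/R per hop): 1.51436, 2, 86.5672, 7.13407 μs; sum = 97.2156 μs.
Propagation delays (d/s per hop): 59405.9, 4745, 6.5, 25049.5 μs; sum = 89206.9 μs.
Processing at 3 router(s): 3 × 0.96 ms = 2880 μs.
End-to-end = 92200 μs.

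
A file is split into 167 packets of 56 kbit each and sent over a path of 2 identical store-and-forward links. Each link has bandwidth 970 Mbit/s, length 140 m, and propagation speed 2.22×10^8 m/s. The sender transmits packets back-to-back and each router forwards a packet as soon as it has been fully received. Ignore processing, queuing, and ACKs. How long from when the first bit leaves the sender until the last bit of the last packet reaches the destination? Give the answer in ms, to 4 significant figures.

9.700 ms

Per-hop transmission t_tx = L/R = 56000/970000000 = 0.057732 ms.
Per-hop propagation t_prop = 140/2.22e+08 = 0.000630631 ms.
Pipeline fill: first packet needs 2·t_tx to clear all hops; remaining 166 packets each add one t_tx.
Total = (2+167-1)·t_tx + 2·t_prop = 168·0.057732 + 2·0.000630631 = 9.700 ms.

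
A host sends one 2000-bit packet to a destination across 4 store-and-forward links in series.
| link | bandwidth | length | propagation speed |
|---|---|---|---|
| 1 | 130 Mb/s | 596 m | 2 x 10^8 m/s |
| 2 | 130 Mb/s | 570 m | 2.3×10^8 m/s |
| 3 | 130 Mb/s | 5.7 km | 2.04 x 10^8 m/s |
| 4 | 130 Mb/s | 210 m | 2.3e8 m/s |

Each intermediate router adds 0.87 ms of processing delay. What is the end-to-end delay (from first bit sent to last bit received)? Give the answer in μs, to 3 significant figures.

Transmission delay per hop = L/R = 2000/130000000 = 15.3846 μs; 4 hops → 61.5385 μs.
Propagation delays (d/s per hop): 2.98, 2.47826, 27.9412, 0.913043 μs; sum = 34.3125 μs.
Processing at 3 router(s): 3 × 0.87 ms = 2610 μs.
End-to-end = 2710 μs.

2710 μs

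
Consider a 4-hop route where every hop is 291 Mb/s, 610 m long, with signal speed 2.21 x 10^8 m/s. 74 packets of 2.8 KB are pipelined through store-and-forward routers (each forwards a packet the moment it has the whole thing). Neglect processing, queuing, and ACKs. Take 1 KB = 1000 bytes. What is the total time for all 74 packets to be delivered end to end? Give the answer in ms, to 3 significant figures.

5.94 ms

Per-hop transmission t_tx = L/R = 22400/291000000 = 0.0769759 ms.
Per-hop propagation t_prop = 610/221000000 = 0.00276018 ms.
Pipeline fill: first packet needs 4·t_tx to clear all hops; remaining 73 packets each add one t_tx.
Total = (4+74-1)·t_tx + 4·t_prop = 77·0.0769759 + 4·0.00276018 = 5.94 ms.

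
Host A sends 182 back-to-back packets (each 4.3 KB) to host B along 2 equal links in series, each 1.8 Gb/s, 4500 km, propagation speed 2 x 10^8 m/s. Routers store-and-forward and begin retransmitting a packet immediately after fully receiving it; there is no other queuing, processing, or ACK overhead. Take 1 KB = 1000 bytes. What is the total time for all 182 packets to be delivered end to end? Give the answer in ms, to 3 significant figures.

Per-hop transmission t_tx = L/R = 34400/1800000000 = 0.0191111 ms.
Per-hop propagation t_prop = 4500000/200000000 = 22.5 ms.
Pipeline fill: first packet needs 2·t_tx to clear all hops; remaining 181 packets each add one t_tx.
Total = (2+182-1)·t_tx + 2·t_prop = 183·0.0191111 + 2·22.5 = 48.5 ms.

48.5 ms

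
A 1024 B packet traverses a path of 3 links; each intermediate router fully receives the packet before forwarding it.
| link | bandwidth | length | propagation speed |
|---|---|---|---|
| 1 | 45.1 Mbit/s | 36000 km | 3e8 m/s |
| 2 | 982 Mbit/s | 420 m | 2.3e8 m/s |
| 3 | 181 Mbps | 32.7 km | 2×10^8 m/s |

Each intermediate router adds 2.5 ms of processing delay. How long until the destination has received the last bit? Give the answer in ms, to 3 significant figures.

125 ms

L = 1024 × 8 = 8192 bits.
Transmission delays (L/R per hop): 0.181641, 0.00834216, 0.0452597 ms; sum = 0.235243 ms.
Propagation delays (d/s per hop): 120, 0.00182609, 0.1635 ms; sum = 120.165 ms.
Processing at 2 router(s): 2 × 2.5 ms = 5 ms.
End-to-end = 125 ms.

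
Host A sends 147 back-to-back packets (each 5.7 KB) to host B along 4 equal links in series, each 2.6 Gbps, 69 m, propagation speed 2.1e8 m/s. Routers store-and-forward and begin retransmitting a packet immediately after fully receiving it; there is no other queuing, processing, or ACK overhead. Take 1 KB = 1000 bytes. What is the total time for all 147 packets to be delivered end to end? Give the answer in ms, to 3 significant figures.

Per-hop transmission t_tx = L/R = 45600/2600000000 = 0.0175385 ms.
Per-hop propagation t_prop = 69/210000000 = 0.000328571 ms.
Pipeline fill: first packet needs 4·t_tx to clear all hops; remaining 146 packets each add one t_tx.
Total = (4+147-1)·t_tx + 4·t_prop = 150·0.0175385 + 4·0.000328571 = 2.63 ms.

2.63 ms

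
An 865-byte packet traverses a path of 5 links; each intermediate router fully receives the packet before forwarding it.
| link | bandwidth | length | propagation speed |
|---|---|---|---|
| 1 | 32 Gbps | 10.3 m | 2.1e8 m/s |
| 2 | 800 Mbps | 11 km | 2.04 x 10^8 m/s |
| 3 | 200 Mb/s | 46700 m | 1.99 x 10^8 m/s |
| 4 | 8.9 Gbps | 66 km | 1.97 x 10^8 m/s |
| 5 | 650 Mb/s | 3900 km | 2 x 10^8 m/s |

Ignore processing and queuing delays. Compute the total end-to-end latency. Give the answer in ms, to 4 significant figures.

L = 865 × 8 = 6920 bits.
Transmission delays (L/R per hop): 0.00021625, 0.00865, 0.0346, 0.000777528, 0.0106462 ms; sum = 0.0548899 ms.
Propagation delays (d/s per hop): 4.90476e-05, 0.0539216, 0.234673, 0.335025, 19.5 ms; sum = 20.1237 ms.
End-to-end = 20.18 ms.

20.18 ms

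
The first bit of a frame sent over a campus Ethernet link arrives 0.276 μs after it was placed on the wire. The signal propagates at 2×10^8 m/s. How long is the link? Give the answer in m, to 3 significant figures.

d = s × t_prop = 200000000 × 2.76e-07 = 55.2 m.

55.2 m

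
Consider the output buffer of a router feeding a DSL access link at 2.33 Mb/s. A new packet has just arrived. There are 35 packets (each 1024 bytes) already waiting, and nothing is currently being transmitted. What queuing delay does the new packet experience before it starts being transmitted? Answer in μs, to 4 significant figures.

123100 μs

Each queued packet: L/R = 8192/2330000 = 3515.88 μs.
35 queued → 123056 μs.
Queuing delay = 123100 μs.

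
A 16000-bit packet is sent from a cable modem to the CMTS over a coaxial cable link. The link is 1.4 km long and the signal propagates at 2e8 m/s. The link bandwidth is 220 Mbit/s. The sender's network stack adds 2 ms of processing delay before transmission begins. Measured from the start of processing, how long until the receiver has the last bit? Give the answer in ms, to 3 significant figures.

Transmission delay = L/R = 16000 / 220000000 = 0.0727273 ms.
Propagation delay = d/s = 1400 m / 200000000 m/s = 0.007 ms.
Plus processing delay 2 ms = 2 ms.
Total = 2.08 ms.

2.08 ms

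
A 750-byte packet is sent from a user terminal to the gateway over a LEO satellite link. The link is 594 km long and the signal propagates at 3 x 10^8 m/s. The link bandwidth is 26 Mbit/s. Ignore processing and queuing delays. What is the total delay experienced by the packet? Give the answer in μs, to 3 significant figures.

2210 μs

L = 750 × 8 = 6000 bits.
Transmission delay = L/R = 6000 / 26000000 = 230.769 μs.
Propagation delay = d/s = 594000 m / 300000000 m/s = 1980 μs.
Total = 2210 μs.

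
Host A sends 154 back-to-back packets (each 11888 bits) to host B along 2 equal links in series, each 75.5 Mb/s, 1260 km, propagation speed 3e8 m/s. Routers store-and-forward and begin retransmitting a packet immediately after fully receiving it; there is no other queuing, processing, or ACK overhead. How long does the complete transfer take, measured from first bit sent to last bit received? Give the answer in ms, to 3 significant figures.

32.8 ms

Per-hop transmission t_tx = L/R = 11888/75500000 = 0.157457 ms.
Per-hop propagation t_prop = 1260000/300000000 = 4.2 ms.
Pipeline fill: first packet needs 2·t_tx to clear all hops; remaining 153 packets each add one t_tx.
Total = (2+154-1)·t_tx + 2·t_prop = 155·0.157457 + 2·4.2 = 32.8 ms.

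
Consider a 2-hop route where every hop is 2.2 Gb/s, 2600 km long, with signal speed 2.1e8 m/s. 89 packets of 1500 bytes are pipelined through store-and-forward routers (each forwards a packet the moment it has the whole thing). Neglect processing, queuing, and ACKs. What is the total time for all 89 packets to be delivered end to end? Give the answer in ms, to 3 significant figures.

25.3 ms

Per-hop transmission t_tx = L/R = 12000/2200000000 = 0.00545455 ms.
Per-hop propagation t_prop = 2600000/210000000 = 12.381 ms.
Pipeline fill: first packet needs 2·t_tx to clear all hops; remaining 88 packets each add one t_tx.
Total = (2+89-1)·t_tx + 2·t_prop = 90·0.00545455 + 2·12.381 = 25.3 ms.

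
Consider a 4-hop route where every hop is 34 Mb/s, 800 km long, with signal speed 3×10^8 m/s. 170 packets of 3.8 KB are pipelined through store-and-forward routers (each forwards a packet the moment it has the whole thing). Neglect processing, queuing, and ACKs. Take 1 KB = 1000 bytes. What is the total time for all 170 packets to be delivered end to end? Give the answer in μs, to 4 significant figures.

Per-hop transmission t_tx = L/R = 30400/34000000 = 894.118 μs.
Per-hop propagation t_prop = 800000/300000000 = 2666.67 μs.
Pipeline fill: first packet needs 4·t_tx to clear all hops; remaining 169 packets each add one t_tx.
Total = (4+170-1)·t_tx + 4·t_prop = 173·894.118 + 4·2666.67 = 165300 μs.

165300 μs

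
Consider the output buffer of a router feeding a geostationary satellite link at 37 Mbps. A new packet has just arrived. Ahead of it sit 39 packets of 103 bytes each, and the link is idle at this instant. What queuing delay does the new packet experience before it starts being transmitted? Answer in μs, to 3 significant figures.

Each queued packet: L/R = 824/37000000 = 22.2703 μs.
39 queued → 868.541 μs.
Queuing delay = 869 μs.

869 μs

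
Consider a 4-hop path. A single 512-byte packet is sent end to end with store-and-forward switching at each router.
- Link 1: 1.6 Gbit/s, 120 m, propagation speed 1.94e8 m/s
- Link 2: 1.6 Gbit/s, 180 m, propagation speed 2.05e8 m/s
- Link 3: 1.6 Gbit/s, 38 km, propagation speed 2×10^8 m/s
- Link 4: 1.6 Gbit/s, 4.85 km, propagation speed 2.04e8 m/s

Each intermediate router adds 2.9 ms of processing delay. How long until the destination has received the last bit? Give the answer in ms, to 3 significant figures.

L = 512 × 8 = 4096 bits.
Transmission delay per hop = L/R = 4096/1600000000 = 0.00256 ms; 4 hops → 0.01024 ms.
Propagation delays (d/s per hop): 0.000618557, 0.000878049, 0.19, 0.0237745 ms; sum = 0.215271 ms.
Processing at 3 router(s): 3 × 2.9 ms = 8.7 ms.
End-to-end = 8.93 ms.

8.93 ms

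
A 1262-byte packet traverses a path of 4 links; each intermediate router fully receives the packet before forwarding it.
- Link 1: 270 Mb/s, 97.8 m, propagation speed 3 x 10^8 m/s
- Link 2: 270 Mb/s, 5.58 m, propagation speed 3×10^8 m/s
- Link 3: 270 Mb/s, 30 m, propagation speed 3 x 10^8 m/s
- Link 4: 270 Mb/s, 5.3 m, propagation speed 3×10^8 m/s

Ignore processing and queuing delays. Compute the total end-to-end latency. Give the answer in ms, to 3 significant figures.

L = 1262 × 8 = 10096 bits.
Transmission delay per hop = L/R = 10096/270000000 = 0.0373926 ms; 4 hops → 0.14957 ms.
Propagation delays (d/s per hop): 0.000326, 1.86e-05, 0.0001, 1.76667e-05 ms; sum = 0.000462267 ms.
End-to-end = 0.150 ms.

0.150 ms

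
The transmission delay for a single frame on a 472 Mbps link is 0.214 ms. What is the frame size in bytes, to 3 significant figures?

L = R × t_tx = 472000000 b/s × 0.000214 s = 101008 bits.
In bytes: 101008 / 8 = 12600 bytes.

12600 bytes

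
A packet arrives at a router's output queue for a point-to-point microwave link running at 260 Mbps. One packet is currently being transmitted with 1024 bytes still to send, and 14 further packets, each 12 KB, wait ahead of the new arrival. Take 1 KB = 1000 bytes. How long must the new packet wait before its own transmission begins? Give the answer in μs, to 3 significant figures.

Each queued packet: L/R = 96000/260000000 = 369.231 μs.
14 queued → 5169.23 μs.
Plus remaining 8192 bits of current packet: 31.5077 μs.
Queuing delay = 5200 μs.

5200 μs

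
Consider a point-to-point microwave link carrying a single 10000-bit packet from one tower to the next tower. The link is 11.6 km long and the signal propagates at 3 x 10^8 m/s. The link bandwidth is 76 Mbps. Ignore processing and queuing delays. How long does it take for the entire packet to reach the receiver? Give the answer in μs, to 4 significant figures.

170.2 μs

Transmission delay = L/R = 10000 / 76000000 = 131.579 μs.
Propagation delay = d/s = 11600 m / 300000000 m/s = 38.6667 μs.
Total = 170.2 μs.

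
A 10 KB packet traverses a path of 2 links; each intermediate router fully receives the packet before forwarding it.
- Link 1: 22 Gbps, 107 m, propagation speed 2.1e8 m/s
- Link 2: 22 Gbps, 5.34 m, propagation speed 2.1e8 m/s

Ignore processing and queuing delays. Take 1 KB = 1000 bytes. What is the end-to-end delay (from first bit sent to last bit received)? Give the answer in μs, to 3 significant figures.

7.81 μs

L = 80000 bits.
Transmission delay per hop = L/R = 80000/22000000000 = 3.63636 μs; 2 hops → 7.27273 μs.
Propagation delays (d/s per hop): 0.509524, 0.0254286 μs; sum = 0.534952 μs.
End-to-end = 7.81 μs.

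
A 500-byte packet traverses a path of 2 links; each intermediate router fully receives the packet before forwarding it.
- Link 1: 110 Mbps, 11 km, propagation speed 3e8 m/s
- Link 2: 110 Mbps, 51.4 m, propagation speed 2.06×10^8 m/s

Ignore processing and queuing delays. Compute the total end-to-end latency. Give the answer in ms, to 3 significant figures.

0.110 ms

L = 500 × 8 = 4000 bits.
Transmission delay per hop = L/R = 4000/110000000 = 0.0363636 ms; 2 hops → 0.0727273 ms.
Propagation delays (d/s per hop): 0.0366667, 0.000249515 ms; sum = 0.0369162 ms.
End-to-end = 0.110 ms.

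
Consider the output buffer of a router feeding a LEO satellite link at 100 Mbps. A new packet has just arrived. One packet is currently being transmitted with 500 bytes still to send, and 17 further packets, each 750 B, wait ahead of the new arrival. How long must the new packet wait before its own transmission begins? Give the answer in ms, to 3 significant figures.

1.06 ms

Each queued packet: L/R = 6000/100000000 = 0.06 ms.
17 queued → 1.02 ms.
Plus remaining 4000 bits of current packet: 0.04 ms.
Queuing delay = 1.06 ms.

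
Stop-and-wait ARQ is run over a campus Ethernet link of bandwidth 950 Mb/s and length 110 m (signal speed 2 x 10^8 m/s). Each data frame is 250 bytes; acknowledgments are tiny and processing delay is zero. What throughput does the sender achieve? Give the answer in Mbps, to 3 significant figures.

624 Mbps

t_tx = L/R = 2000/950000000 = 2.10526e-06 s.
t_prop = 110/200000000 = 5.5e-07 s; RTT = 1.1e-06 s.
Cycle = t_tx + RTT = 3.20526e-06 s.
Throughput = L / cycle = 2000 / 3.20526e-06 = 624 Mbps.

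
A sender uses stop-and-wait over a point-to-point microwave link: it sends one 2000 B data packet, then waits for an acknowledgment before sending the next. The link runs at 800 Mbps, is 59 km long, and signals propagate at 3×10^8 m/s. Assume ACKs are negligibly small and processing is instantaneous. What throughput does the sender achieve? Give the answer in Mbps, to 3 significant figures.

t_tx = L/R = 16000/800000000 = 2e-05 s.
t_prop = 59000/300000000 = 0.000196667 s; RTT = 0.000393333 s.
Cycle = t_tx + RTT = 0.000413333 s.
Throughput = L / cycle = 16000 / 0.000413333 = 38.7 Mbps.

38.7 Mbps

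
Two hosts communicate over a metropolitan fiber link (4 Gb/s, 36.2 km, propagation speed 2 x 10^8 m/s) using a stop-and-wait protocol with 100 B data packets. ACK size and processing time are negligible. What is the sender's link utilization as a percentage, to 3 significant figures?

t_tx = L/R = 800/4000000000 = 2e-07 s.
t_prop = 36200/200000000 = 0.000181 s; RTT = 0.000362 s.
Cycle = t_tx + RTT = 0.0003622 s.
Utilization = t_tx / cycle = 2e-07/0.0003622 = 0.0552 %.

0.0552 %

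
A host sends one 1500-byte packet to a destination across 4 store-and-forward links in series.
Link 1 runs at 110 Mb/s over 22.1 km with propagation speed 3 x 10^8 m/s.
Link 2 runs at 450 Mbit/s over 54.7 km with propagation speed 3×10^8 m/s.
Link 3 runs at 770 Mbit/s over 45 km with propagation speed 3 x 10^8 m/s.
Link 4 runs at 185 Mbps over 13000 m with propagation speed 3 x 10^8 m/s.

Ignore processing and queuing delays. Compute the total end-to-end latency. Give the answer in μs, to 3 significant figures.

666 μs

L = 1500 × 8 = 12000 bits.
Transmission delays (L/R per hop): 109.091, 26.6667, 15.5844, 64.8649 μs; sum = 216.207 μs.
Propagation delays (d/s per hop): 73.6667, 182.333, 150, 43.3333 μs; sum = 449.333 μs.
End-to-end = 666 μs.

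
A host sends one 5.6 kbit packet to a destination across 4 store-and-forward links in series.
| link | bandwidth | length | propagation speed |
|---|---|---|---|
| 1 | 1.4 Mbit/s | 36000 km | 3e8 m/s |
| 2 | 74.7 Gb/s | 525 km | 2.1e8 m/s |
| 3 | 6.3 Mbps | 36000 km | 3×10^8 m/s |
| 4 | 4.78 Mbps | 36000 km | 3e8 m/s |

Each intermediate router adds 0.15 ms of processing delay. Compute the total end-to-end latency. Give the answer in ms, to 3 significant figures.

369 ms

L = 5600 bits.
Transmission delays (L/R per hop): 4, 7.49665e-05, 0.888889, 1.17155 ms; sum = 6.06051 ms.
Propagation delays (d/s per hop): 120, 2.5, 120, 120 ms; sum = 362.5 ms.
Processing at 3 router(s): 3 × 0.15 ms = 0.45 ms.
End-to-end = 369 ms.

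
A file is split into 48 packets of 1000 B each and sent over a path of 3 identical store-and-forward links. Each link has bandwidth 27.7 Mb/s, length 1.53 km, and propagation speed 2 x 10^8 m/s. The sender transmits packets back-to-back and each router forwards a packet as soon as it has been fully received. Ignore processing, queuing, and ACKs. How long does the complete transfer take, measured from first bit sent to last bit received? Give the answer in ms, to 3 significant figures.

Per-hop transmission t_tx = L/R = 8000/27700000 = 0.288809 ms.
Per-hop propagation t_prop = 1530/200000000 = 0.00765 ms.
Pipeline fill: first packet needs 3·t_tx to clear all hops; remaining 47 packets each add one t_tx.
Total = (3+48-1)·t_tx + 3·t_prop = 50·0.288809 + 3·0.00765 = 14.5 ms.

14.5 ms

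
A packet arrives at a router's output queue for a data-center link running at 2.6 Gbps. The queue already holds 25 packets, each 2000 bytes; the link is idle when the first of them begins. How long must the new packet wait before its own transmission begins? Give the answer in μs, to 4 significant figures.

Each queued packet: L/R = 16000/2600000000 = 6.15385 μs.
25 queued → 153.846 μs.
Queuing delay = 153.8 μs.

153.8 μs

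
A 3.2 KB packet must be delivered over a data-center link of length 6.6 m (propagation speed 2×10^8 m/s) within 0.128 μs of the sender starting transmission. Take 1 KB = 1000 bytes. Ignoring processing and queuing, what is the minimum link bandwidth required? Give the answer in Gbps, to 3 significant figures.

L = 25600 bits.
Propagation delay = 6.6 / 200000000 = 0.033 μs.
Transmission budget = 0.128 − 0.033 = 0.095 μs.
R ≥ L / t_tx = 25600 bits / 9.5e-08 s = 269 Gbps.

269 Gbps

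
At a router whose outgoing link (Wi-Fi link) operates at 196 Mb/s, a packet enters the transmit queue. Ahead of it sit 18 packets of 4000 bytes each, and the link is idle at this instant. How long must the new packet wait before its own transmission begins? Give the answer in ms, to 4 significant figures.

2.939 ms

Each queued packet: L/R = 32000/196000000 = 0.163265 ms.
18 queued → 2.93878 ms.
Queuing delay = 2.939 ms.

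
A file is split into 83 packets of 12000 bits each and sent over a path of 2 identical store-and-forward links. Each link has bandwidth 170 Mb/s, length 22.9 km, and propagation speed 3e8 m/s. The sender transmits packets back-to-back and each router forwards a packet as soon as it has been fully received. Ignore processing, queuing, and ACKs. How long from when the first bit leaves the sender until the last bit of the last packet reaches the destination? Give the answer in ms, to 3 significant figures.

6.08 ms

Per-hop transmission t_tx = L/R = 12000/170000000 = 0.0705882 ms.
Per-hop propagation t_prop = 22900/300000000 = 0.0763333 ms.
Pipeline fill: first packet needs 2·t_tx to clear all hops; remaining 82 packets each add one t_tx.
Total = (2+83-1)·t_tx + 2·t_prop = 84·0.0705882 + 2·0.0763333 = 6.08 ms.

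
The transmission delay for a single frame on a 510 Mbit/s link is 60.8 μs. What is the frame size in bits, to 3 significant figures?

31000 bits

L = R × t_tx = 510000000 b/s × 6.08e-05 s = 31008 bits.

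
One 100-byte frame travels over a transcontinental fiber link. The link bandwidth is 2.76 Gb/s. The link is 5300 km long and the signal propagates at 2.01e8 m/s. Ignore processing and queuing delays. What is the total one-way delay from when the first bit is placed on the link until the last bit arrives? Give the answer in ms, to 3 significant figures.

26.4 ms

L = 100 × 8 = 800 bits.
Transmission delay = L/R = 800 / 2760000000 = 0.000289855 ms.
Propagation delay = d/s = 5300000 m / 2.01e+08 m/s = 26.3682 ms.
Total = 26.4 ms.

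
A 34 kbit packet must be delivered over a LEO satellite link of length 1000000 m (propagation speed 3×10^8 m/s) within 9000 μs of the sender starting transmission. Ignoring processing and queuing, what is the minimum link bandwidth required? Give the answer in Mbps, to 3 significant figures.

Propagation delay = 1000000 / 300000000 = 3333.33 μs.
Transmission budget = 9000 − 3333.33 = 5666.67 μs.
R ≥ L / t_tx = 34000 bits / 0.00566667 s = 6.00 Mbps.

6.00 Mbps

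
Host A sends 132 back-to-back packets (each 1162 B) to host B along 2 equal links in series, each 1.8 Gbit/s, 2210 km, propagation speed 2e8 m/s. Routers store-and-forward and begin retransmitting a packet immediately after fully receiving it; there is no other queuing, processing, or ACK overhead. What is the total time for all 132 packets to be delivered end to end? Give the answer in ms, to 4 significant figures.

22.79 ms

Per-hop transmission t_tx = L/R = 9296/1800000000 = 0.00516444 ms.
Per-hop propagation t_prop = 2210000/200000000 = 11.05 ms.
Pipeline fill: first packet needs 2·t_tx to clear all hops; remaining 131 packets each add one t_tx.
Total = (2+132-1)·t_tx + 2·t_prop = 133·0.00516444 + 2·11.05 = 22.79 ms.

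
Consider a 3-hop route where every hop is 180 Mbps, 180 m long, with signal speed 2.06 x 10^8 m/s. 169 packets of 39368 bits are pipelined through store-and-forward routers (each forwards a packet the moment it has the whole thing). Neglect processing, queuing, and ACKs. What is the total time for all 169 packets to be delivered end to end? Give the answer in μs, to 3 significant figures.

37400 μs

Per-hop transmission t_tx = L/R = 39368/180000000 = 218.711 μs.
Per-hop propagation t_prop = 180/206000000 = 0.873786 μs.
Pipeline fill: first packet needs 3·t_tx to clear all hops; remaining 168 packets each add one t_tx.
Total = (3+169-1)·t_tx + 3·t_prop = 171·218.711 + 3·0.873786 = 37400 μs.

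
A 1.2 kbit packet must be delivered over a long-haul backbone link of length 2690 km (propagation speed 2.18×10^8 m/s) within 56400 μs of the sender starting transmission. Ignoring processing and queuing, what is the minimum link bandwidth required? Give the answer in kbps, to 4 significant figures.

27.24 kbps

Propagation delay = 2690000 / 2.18e+08 = 12339.4 μs.
Transmission budget = 56400 − 12339.4 = 44060.6 μs.
R ≥ L / t_tx = 1200 bits / 0.0440606 s = 27.24 kbps.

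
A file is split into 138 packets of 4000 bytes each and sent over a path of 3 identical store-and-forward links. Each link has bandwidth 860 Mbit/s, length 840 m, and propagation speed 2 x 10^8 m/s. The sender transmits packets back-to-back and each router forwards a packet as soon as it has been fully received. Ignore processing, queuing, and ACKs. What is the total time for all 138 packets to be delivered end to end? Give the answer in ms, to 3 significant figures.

Per-hop transmission t_tx = L/R = 32000/860000000 = 0.0372093 ms.
Per-hop propagation t_prop = 840/200000000 = 0.0042 ms.
Pipeline fill: first packet needs 3·t_tx to clear all hops; remaining 137 packets each add one t_tx.
Total = (3+138-1)·t_tx + 3·t_prop = 140·0.0372093 + 3·0.0042 = 5.22 ms.

5.22 ms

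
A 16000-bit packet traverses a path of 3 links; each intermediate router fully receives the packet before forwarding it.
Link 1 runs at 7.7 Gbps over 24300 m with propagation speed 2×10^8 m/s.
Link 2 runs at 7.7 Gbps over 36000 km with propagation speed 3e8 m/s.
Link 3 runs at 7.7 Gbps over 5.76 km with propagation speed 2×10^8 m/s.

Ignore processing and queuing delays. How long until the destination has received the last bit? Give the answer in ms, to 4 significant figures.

120.2 ms

Transmission delay per hop = L/R = 16000/7700000000 = 0.00207792 ms; 3 hops → 0.00623377 ms.
Propagation delays (d/s per hop): 0.1215, 120, 0.0288 ms; sum = 120.15 ms.
End-to-end = 120.2 ms.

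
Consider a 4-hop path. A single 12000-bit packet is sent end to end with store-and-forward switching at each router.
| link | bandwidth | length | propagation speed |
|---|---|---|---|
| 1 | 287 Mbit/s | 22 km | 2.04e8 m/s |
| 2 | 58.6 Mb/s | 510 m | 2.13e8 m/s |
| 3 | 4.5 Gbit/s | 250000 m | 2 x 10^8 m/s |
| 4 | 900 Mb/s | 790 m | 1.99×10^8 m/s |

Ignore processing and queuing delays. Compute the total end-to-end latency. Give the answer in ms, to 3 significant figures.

1.63 ms

Transmission delays (L/R per hop): 0.0418118, 0.204778, 0.00266667, 0.0133333 ms; sum = 0.26259 ms.
Propagation delays (d/s per hop): 0.107843, 0.00239437, 1.25, 0.00396985 ms; sum = 1.36421 ms.
End-to-end = 1.63 ms.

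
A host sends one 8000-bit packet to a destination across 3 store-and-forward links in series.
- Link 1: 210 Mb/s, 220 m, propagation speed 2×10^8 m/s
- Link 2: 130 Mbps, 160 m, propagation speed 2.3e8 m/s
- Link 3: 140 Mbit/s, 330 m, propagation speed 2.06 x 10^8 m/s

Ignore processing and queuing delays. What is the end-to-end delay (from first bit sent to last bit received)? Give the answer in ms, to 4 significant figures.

Transmission delays (L/R per hop): 0.0380952, 0.0615385, 0.0571429 ms; sum = 0.156777 ms.
Propagation delays (d/s per hop): 0.0011, 0.000695652, 0.00160194 ms; sum = 0.00339759 ms.
End-to-end = 0.1602 ms.

0.1602 ms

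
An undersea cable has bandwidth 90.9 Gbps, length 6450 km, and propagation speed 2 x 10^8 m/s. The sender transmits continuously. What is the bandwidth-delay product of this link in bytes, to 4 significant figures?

366400000 bytes

Propagation delay = 6450000 / 200000000 = 0.03225 s.
BDP = R × t_prop = 90900000000 × 0.03225 = 2931530000 bits.
In bytes: 2931530000/8 = 366400000 bytes.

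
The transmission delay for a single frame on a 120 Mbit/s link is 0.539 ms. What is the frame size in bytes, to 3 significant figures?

8090 bytes

L = R × t_tx = 120000000 b/s × 0.000539 s = 64680 bits.
In bytes: 64680 / 8 = 8090 bytes.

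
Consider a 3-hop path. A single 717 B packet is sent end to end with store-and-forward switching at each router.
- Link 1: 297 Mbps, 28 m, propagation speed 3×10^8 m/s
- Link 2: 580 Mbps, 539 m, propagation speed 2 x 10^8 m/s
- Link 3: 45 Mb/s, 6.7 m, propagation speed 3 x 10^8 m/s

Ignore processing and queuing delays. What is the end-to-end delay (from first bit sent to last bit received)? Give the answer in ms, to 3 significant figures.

L = 717 × 8 = 5736 bits.
Transmission delays (L/R per hop): 0.0193131, 0.00988966, 0.127467 ms; sum = 0.156669 ms.
Propagation delays (d/s per hop): 9.33333e-05, 0.002695, 2.23333e-05 ms; sum = 0.00281067 ms.
End-to-end = 0.159 ms.

0.159 ms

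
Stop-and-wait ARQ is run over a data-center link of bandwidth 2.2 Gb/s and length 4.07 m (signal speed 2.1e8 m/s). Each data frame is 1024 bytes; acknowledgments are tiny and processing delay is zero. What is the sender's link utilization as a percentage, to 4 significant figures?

t_tx = L/R = 8192/2200000000 = 3.72364e-06 s.
t_prop = 4.07/210000000 = 1.9381e-08 s; RTT = 3.87619e-08 s.
Cycle = t_tx + RTT = 3.7624e-06 s.
Utilization = t_tx / cycle = 3.72364e-06/3.7624e-06 = 98.97 %.

98.97 %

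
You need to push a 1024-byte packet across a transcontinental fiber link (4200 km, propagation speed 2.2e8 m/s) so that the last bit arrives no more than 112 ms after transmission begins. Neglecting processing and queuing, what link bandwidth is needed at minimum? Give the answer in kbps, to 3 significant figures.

88.2 kbps

L = 8192 bits.
Propagation delay = 4200000 / 2.2e+08 = 19.0909 ms.
Transmission budget = 112 − 19.0909 = 92.9091 ms.
R ≥ L / t_tx = 8192 bits / 0.0929091 s = 88.2 kbps.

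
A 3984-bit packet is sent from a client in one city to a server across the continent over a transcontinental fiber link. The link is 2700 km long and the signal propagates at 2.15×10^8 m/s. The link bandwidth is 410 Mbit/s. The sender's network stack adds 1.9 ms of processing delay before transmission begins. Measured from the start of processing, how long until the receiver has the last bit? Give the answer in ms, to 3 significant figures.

Transmission delay = L/R = 3984 / 410000000 = 0.00971707 ms.
Propagation delay = d/s = 2700000 m / 215000000 m/s = 12.5581 ms.
Plus processing delay 1.9 ms = 1.9 ms.
Total = 14.5 ms.

14.5 ms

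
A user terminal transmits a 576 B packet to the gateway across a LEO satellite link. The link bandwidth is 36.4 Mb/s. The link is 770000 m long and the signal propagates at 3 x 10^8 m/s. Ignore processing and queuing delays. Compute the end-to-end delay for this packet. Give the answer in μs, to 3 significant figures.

L = 576 × 8 = 4608 bits.
Transmission delay = L/R = 4608 / 36400000 = 126.593 μs.
Propagation delay = d/s = 770000 m / 300000000 m/s = 2566.67 μs.
Total = 2690 μs.

2690 μs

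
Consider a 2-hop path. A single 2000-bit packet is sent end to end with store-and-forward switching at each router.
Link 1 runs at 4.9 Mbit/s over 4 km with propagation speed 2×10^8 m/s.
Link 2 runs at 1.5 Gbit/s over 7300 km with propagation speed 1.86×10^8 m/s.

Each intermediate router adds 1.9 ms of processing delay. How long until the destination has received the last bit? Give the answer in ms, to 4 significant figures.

41.58 ms

Transmission delays (L/R per hop): 0.408163, 0.00133333 ms; sum = 0.409497 ms.
Propagation delays (d/s per hop): 0.02, 39.2473 ms; sum = 39.2673 ms.
Processing at 1 router(s): 1 × 1.9 ms = 1.9 ms.
End-to-end = 41.58 ms.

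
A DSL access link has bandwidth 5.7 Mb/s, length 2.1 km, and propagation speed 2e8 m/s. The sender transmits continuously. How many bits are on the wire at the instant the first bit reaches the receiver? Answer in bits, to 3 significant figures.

Propagation delay = 2100 / 200000000 = 1.05e-05 s.
BDP = R × t_prop = 5700000 × 1.05e-05 = 59.85 bits.

59.9 bits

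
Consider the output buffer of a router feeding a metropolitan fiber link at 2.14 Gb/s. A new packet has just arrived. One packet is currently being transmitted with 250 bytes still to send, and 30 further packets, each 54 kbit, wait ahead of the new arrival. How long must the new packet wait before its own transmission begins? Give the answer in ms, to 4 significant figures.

Each queued packet: L/R = 54000/2.14e+09 = 0.0252336 ms.
30 queued → 0.757009 ms.
Plus remaining 2000 bits of current packet: 0.000934579 ms.
Queuing delay = 0.7579 ms.

0.7579 ms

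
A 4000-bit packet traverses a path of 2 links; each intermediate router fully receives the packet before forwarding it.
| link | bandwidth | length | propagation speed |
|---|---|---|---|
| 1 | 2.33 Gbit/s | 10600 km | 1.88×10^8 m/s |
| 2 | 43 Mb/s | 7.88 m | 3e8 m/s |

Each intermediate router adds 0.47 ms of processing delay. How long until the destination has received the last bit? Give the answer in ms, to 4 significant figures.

Transmission delays (L/R per hop): 0.00171674, 0.0930233 ms; sum = 0.09474 ms.
Propagation delays (d/s per hop): 56.383, 2.62667e-05 ms; sum = 56.383 ms.
Processing at 1 router(s): 1 × 0.47 ms = 0.47 ms.
End-to-end = 56.95 ms.

56.95 ms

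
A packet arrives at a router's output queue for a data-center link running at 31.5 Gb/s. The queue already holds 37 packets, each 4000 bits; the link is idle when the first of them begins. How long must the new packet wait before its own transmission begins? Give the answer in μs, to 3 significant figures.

4.70 μs

Each queued packet: L/R = 4000/31500000000 = 0.126984 μs.
37 queued → 4.69841 μs.
Queuing delay = 4.70 μs.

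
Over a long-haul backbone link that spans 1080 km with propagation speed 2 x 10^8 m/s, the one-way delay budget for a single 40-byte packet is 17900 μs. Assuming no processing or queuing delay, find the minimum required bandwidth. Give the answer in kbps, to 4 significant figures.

L = 320 bits.
Propagation delay = 1080000 / 200000000 = 5400 μs.
Transmission budget = 17900 − 5400 = 12500 μs.
R ≥ L / t_tx = 320 bits / 0.0125 s = 25.60 kbps.

25.60 kbps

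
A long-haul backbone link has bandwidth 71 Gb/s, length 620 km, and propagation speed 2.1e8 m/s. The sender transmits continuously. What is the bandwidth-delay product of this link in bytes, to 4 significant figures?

26200000 bytes

Propagation delay = 620000 / 210000000 = 0.00295238 s.
BDP = R × t_prop = 71000000000 × 0.00295238 = 209619000 bits.
In bytes: 209619000/8 = 26200000 bytes.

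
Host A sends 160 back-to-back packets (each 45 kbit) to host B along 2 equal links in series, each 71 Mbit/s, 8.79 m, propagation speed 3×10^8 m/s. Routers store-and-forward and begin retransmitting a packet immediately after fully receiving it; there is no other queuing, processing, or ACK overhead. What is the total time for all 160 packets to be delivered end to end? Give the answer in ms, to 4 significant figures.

Per-hop transmission t_tx = L/R = 45000/71000000 = 0.633803 ms.
Per-hop propagation t_prop = 8.79/300000000 = 2.93e-05 ms.
Pipeline fill: first packet needs 2·t_tx to clear all hops; remaining 159 packets each add one t_tx.
Total = (2+160-1)·t_tx + 2·t_prop = 161·0.633803 + 2·2.93e-05 = 102.0 ms.

102.0 ms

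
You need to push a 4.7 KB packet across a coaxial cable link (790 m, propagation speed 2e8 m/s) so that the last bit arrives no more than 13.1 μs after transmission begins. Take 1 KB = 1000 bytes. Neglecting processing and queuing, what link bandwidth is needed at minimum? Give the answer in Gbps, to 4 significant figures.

L = 37600 bits.
Propagation delay = 790 / 200000000 = 3.95 μs.
Transmission budget = 13.1 − 3.95 = 9.15 μs.
R ≥ L / t_tx = 37600 bits / 9.15e-06 s = 4.109 Gbps.

4.109 Gbps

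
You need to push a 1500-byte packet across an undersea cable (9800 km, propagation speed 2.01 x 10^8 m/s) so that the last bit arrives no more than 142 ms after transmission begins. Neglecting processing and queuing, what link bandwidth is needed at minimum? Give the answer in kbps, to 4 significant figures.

128.7 kbps

L = 12000 bits.
Propagation delay = 9800000 / 2.01e+08 = 48.7562 ms.
Transmission budget = 142 − 48.7562 = 93.2438 ms.
R ≥ L / t_tx = 12000 bits / 0.0932438 s = 128.7 kbps.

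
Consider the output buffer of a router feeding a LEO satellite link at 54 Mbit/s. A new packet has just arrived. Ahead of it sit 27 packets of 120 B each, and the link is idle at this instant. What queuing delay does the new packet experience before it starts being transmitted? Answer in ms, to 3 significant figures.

0.480 ms

Each queued packet: L/R = 960/54000000 = 0.0177778 ms.
27 queued → 0.48 ms.
Queuing delay = 0.480 ms.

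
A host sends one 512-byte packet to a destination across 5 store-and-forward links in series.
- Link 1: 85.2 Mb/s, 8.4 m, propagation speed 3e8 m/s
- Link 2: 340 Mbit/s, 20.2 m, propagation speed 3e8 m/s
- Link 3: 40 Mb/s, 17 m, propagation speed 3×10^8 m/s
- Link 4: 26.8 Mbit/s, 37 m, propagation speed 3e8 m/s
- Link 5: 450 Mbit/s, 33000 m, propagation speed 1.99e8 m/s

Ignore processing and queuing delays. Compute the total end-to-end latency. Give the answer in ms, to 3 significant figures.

L = 512 × 8 = 4096 bits.
Transmission delays (L/R per hop): 0.0480751, 0.0120471, 0.1024, 0.152836, 0.00910222 ms; sum = 0.32446 ms.
Propagation delays (d/s per hop): 2.8e-05, 6.73333e-05, 5.66667e-05, 0.000123333, 0.165829 ms; sum = 0.166104 ms.
End-to-end = 0.491 ms.

0.491 ms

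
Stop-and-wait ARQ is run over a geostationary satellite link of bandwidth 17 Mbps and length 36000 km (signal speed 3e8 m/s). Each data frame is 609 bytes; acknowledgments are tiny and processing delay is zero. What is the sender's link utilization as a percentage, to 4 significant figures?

0.1193 %

t_tx = L/R = 4872/17000000 = 0.000286588 s.
t_prop = 36000000/300000000 = 0.12 s; RTT = 0.24 s.
Cycle = t_tx + RTT = 0.240287 s.
Utilization = t_tx / cycle = 0.000286588/0.240287 = 0.1193 %.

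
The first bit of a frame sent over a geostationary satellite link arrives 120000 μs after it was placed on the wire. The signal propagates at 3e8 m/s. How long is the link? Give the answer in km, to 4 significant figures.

d = s × t_prop = 300000000 × 0.12 = 36000 km.

36000 km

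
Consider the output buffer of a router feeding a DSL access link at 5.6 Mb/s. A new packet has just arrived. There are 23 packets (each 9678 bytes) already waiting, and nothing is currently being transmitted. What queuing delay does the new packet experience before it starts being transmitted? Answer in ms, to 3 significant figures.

Each queued packet: L/R = 77424/5600000 = 13.8257 ms.
23 queued → 317.991 ms.
Queuing delay = 318 ms.

318 ms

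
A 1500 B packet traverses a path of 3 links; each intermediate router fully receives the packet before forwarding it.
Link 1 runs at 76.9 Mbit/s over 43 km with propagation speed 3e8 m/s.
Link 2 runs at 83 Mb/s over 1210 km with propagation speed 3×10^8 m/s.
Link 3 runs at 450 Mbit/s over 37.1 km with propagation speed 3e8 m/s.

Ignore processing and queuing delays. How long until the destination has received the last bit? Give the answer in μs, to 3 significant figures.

4630 μs

L = 1500 × 8 = 12000 bits.
Transmission delays (L/R per hop): 156.047, 144.578, 26.6667 μs; sum = 327.292 μs.
Propagation delays (d/s per hop): 143.333, 4033.33, 123.667 μs; sum = 4300.33 μs.
End-to-end = 4630 μs.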